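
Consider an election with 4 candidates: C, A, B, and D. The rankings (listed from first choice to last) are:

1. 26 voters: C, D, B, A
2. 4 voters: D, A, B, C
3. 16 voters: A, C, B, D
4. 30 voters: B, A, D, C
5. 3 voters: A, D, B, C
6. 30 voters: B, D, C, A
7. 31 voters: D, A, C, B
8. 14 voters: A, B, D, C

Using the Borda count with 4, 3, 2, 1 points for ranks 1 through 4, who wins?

C: 26·4 + 4·1 + 16·3 + 30·1 + 3·1 + 30·2 + 31·2 + 14·1 = 325
A: 26·1 + 4·3 + 16·4 + 30·3 + 3·4 + 30·1 + 31·3 + 14·4 = 383
B: 26·2 + 4·2 + 16·2 + 30·4 + 3·2 + 30·4 + 31·1 + 14·3 = 411
D: 26·3 + 4·4 + 16·1 + 30·2 + 3·3 + 30·3 + 31·4 + 14·2 = 421
D has the highest Borda score (421).

D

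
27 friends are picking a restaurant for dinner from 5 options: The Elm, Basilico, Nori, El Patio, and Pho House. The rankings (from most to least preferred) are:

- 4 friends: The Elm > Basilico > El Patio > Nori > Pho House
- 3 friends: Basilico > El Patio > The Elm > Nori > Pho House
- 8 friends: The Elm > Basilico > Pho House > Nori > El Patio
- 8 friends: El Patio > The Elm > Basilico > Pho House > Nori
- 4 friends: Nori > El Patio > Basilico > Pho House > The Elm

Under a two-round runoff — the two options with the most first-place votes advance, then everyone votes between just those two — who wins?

El Patio

Round 1 first-place votes: The Elm 12, Basilico 3, Nori 4, El Patio 8, Pho House 0.
The Elm and El Patio advance.
Runoff: The Elm is preferred to El Patio by 12 voters; El Patio by 15.
El Patio wins the runoff.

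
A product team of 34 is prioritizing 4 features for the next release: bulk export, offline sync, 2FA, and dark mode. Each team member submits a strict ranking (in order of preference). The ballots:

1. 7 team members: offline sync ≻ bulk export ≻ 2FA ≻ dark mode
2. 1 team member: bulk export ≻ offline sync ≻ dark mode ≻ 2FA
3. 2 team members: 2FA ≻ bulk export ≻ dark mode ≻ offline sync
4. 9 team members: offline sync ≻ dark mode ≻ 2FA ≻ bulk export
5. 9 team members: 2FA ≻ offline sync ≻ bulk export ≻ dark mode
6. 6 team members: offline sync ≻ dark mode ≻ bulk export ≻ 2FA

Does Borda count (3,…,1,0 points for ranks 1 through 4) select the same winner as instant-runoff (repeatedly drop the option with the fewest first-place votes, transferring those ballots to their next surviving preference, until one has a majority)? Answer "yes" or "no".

Borda — scores: bulk export 36, offline sync 86, 2FA 49, dark mode 33. Winner: offline sync.
Instant-runoff — R1 bulk export 1, offline sync 22, 2FA 11, dark mode 0 (offline sync winner). Winner: offline sync.
The two methods agree.

yes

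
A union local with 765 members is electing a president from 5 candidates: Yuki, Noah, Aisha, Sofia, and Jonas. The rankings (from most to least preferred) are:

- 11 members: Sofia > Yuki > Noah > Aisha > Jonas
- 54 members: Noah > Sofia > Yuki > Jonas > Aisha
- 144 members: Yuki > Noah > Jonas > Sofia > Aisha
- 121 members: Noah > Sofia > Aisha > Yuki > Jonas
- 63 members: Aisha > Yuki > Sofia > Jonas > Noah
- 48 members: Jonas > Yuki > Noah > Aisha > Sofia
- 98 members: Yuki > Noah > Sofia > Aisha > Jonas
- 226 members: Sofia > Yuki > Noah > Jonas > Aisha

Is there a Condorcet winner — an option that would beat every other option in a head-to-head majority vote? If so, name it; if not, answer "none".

none

Checking pairwise contests:
Sofia beats Yuki 412–353.
Yuki beats Noah 590–175.
Yuki beats Aisha 581–184.
Noah beats Sofia 465–300.
Yuki beats Jonas 717–48.
Every option loses at least one head-to-head, so there is no Condorcet winner.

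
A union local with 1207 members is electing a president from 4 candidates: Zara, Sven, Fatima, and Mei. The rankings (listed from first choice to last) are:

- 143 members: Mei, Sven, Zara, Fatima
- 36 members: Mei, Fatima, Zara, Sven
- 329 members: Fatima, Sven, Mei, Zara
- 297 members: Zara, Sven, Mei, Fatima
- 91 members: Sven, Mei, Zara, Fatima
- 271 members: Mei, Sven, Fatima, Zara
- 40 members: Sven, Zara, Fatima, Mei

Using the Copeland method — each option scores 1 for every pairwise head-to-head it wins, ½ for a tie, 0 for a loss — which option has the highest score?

Sven

Zara: loses to Sven, Fatima, and Mei → score 0.
Sven: beats Zara, Fatima, and Mei → score 3.
Fatima: beats Zara; loses to Sven and Mei → score 1.
Mei: beats Zara and Fatima; loses to Sven → score 2.
Sven has the best pairwise record.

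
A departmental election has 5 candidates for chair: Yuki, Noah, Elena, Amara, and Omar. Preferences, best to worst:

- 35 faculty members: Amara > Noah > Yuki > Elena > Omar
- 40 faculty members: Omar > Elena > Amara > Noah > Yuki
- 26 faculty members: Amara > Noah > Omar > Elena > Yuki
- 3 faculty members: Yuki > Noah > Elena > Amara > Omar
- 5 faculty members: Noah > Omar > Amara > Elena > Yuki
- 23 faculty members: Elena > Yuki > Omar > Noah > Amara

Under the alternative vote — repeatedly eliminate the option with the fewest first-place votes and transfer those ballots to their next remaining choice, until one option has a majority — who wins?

Round 1: Yuki 3, Noah 5, Elena 23, Amara 61, Omar 40. Eliminate Yuki.
Round 2: Noah 8, Elena 23, Amara 61, Omar 40. Eliminate Noah.
Round 3: Elena 26, Amara 61, Omar 45. Eliminate Elena.
Round 4: Amara 64, Omar 68. Omar has a majority.

Omar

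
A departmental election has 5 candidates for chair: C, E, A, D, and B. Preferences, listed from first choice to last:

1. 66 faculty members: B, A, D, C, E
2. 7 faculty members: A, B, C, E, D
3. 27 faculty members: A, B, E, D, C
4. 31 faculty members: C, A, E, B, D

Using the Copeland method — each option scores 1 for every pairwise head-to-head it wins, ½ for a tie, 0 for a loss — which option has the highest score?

C: beats E; loses to A, D, and B → score 1.
E: loses to C, A, D, and B → score 0.
A: beats C, E, and D; loses to B → score 3.
D: beats C and E; loses to A and B → score 2.
B: beats C, E, A, and D → score 4.
B has the best pairwise record.

B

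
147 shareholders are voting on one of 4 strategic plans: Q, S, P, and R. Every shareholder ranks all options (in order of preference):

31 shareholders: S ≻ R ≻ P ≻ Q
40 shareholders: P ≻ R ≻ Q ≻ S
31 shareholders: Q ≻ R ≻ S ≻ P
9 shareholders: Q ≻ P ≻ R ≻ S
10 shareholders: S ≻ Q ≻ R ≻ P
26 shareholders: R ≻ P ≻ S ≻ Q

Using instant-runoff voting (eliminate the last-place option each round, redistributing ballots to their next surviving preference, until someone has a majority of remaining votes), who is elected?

P

Round 1: Q 40, S 41, P 40, R 26. Eliminate R.
Round 2: Q 40, S 41, P 66. Eliminate Q.
Round 3: S 72, P 75. P has a majority.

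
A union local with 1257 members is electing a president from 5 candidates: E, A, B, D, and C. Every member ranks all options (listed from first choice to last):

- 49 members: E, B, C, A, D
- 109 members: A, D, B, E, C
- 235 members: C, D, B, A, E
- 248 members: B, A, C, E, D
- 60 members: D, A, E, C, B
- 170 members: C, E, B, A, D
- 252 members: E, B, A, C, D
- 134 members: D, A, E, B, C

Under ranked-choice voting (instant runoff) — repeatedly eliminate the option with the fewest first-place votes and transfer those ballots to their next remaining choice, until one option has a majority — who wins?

Round 1: E 301, A 109, B 248, D 194, C 405. Eliminate A.
Round 2: E 301, B 248, D 303, C 405. Eliminate B.
Round 3: E 301, D 303, C 653. C has a majority.

C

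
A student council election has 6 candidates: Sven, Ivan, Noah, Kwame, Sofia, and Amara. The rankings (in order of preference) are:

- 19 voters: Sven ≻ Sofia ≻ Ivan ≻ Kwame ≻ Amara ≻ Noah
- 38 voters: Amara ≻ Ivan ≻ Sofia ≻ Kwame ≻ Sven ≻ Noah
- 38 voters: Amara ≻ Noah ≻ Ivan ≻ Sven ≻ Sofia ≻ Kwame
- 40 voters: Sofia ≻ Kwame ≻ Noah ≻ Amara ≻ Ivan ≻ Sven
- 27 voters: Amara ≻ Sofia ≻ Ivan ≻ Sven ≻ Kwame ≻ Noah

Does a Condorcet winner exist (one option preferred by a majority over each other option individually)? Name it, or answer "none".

Amara

Amara vs Sven: 143–19 for Amara.
Amara vs Ivan: 143–19 for Amara.
Amara vs Noah: 122–40 for Amara.
Amara vs Kwame: 103–59 for Amara.
Amara vs Sofia: 103–59 for Amara.
Amara beats every other option head-to-head.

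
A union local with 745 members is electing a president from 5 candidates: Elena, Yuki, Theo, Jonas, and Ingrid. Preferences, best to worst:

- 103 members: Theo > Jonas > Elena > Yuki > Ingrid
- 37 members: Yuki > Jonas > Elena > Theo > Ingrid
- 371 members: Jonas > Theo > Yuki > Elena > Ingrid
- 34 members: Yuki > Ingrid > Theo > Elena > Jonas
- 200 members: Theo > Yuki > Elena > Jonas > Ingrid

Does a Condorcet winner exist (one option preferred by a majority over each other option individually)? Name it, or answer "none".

Jonas

Jonas vs Elena: 511–234 for Jonas.
Jonas vs Yuki: 474–271 for Jonas.
Jonas vs Theo: 408–337 for Jonas.
Jonas vs Ingrid: 711–34 for Jonas.
Jonas beats every other option head-to-head.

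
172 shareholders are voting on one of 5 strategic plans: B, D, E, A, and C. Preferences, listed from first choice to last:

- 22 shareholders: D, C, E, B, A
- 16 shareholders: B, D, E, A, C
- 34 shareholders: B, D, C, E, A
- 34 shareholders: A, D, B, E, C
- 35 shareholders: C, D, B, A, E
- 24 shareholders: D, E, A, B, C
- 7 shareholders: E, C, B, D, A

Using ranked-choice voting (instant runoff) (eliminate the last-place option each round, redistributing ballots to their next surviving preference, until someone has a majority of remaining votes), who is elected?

D

Round 1: B 50, D 46, E 7, A 34, C 35. Eliminate E.
Round 2: B 50, D 46, A 34, C 42. Eliminate A.
Round 3: B 50, D 80, C 42. Eliminate C.
Round 4: B 57, D 115. D has a majority.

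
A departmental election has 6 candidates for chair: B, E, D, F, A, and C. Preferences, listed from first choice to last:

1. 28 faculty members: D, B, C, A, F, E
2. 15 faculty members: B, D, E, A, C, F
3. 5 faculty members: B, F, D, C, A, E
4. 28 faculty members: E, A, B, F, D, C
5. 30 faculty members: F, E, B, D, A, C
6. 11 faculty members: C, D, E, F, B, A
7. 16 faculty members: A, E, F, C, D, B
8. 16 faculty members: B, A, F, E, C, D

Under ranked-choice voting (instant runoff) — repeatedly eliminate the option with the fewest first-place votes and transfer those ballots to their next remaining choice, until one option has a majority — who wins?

Round 1: B 36, E 28, D 28, F 30, A 16, C 11. Eliminate C.
Round 2: B 36, E 28, D 39, F 30, A 16. Eliminate A.
Round 3: B 36, E 44, D 39, F 30. Eliminate F.
Round 4: B 36, E 74, D 39. Eliminate B.
Round 5: E 90, D 59. E has a majority.

E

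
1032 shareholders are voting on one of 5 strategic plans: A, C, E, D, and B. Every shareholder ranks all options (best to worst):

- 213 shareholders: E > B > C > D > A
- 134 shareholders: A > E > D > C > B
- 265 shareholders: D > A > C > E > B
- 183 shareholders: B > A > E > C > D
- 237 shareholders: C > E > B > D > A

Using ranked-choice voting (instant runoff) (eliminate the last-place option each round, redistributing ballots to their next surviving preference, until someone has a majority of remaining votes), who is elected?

E

Round 1: A 134, C 237, E 213, D 265, B 183. Eliminate A.
Round 2: C 237, E 347, D 265, B 183. Eliminate B.
Round 3: C 237, E 530, D 265. E has a majority.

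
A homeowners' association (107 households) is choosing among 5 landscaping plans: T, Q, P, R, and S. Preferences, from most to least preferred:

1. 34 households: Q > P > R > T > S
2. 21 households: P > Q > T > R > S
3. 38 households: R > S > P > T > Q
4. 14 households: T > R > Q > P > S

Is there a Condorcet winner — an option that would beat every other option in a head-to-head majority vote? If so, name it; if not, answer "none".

P

P vs T: 93–14 for P.
P vs Q: 59–48 for P.
P vs R: 55–52 for P.
P vs S: 69–38 for P.
P beats every other option head-to-head.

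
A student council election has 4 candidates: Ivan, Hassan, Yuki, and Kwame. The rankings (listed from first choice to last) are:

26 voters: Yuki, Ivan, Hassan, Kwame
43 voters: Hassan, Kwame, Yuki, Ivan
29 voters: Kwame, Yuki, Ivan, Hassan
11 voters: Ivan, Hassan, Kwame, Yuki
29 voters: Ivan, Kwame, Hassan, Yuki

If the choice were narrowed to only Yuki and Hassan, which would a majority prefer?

Hassan

Voters preferring Yuki to Hassan: 55; preferring Hassan to Yuki: 83.
Hassan wins the head-to-head.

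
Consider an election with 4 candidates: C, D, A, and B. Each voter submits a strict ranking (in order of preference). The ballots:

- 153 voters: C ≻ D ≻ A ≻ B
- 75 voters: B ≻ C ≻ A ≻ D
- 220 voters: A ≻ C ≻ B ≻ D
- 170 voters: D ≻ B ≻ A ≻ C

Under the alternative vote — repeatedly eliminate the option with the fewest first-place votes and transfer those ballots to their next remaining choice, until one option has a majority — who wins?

Round 1: C 153, D 170, A 220, B 75. Eliminate B.
Round 2: C 228, D 170, A 220. Eliminate D.
Round 3: C 228, A 390. A has a majority.

A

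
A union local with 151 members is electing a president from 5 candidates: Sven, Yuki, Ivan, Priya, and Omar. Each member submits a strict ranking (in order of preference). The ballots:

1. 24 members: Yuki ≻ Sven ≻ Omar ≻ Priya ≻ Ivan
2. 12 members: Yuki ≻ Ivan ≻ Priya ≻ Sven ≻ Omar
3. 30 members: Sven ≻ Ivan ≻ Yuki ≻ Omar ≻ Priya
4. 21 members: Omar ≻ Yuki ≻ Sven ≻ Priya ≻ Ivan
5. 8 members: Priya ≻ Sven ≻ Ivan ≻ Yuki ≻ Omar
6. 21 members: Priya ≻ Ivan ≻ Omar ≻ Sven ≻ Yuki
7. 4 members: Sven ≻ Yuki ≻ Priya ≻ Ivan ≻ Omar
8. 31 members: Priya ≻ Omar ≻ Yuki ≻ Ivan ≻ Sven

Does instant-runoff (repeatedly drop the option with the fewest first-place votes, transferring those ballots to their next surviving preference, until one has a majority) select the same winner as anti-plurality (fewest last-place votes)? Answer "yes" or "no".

Instant-runoff — R1 Sven 34, Yuki 36, Ivan 0, Priya 60, Omar 21 (Ivan out); R2 Sven 34, Yuki 36, Priya 60, Omar 21 (Omar out); R3 Sven 34, Yuki 57, Priya 60 (Sven out); R4 Yuki 91, Priya 60 (Yuki winner). Winner: Yuki.
Anti-plurality — last-place votes: Sven 31, Yuki 21, Ivan 45, Priya 30, Omar 24. Winner: Yuki.
The two methods agree.

yes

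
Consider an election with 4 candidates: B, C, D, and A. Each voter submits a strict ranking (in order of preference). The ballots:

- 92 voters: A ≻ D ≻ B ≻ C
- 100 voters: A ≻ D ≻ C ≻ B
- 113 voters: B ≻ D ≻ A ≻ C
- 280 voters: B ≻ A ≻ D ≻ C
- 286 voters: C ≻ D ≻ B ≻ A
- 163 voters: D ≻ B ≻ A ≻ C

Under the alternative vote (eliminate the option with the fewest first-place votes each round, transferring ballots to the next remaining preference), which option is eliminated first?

D

Round 1: B 393, C 286, D 163, A 192. Eliminate D.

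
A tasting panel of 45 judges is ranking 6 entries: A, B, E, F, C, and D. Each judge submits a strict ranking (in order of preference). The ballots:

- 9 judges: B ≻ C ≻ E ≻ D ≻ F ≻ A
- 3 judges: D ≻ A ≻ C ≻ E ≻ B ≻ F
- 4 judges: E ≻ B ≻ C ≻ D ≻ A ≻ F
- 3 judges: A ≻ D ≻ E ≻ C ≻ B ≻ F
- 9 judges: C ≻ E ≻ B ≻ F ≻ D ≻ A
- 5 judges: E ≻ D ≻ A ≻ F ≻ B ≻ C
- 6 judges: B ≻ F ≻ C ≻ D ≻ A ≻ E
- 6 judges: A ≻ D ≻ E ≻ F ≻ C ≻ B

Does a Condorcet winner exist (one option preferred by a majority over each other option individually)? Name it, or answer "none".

Checking pairwise contests:
B beats A 28–17.
E beats B 30–15.
C beats E 27–18.
B beats F 34–11.
B beats C 24–21.
B beats D 28–17.
Every option loses at least one head-to-head, so there is no Condorcet winner.

none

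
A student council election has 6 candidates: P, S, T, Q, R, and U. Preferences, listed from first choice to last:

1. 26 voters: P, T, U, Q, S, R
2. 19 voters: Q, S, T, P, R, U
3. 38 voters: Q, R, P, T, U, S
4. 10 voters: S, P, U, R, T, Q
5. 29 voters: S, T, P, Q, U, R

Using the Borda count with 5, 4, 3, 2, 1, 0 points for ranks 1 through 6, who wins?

P

P: 26·5 + 19·2 + 38·3 + 10·4 + 29·3 = 409
S: 26·1 + 19·4 + 38·0 + 10·5 + 29·5 = 297
T: 26·4 + 19·3 + 38·2 + 10·1 + 29·4 = 363
Q: 26·2 + 19·5 + 38·5 + 10·0 + 29·2 = 395
R: 26·0 + 19·1 + 38·4 + 10·2 + 29·0 = 191
U: 26·3 + 19·0 + 38·1 + 10·3 + 29·1 = 175
P has the highest Borda score (409).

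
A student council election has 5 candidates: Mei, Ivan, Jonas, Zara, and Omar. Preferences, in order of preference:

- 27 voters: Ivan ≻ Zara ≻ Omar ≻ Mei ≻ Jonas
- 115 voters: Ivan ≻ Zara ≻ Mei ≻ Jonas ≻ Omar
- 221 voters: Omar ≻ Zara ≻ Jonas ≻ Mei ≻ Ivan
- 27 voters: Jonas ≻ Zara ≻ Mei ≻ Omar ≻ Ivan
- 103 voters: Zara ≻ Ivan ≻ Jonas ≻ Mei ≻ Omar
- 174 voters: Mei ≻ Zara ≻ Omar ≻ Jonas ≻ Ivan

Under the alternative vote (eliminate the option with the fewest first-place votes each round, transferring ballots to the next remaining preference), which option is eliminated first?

Jonas

Round 1: Mei 174, Ivan 142, Jonas 27, Zara 103, Omar 221. Eliminate Jonas.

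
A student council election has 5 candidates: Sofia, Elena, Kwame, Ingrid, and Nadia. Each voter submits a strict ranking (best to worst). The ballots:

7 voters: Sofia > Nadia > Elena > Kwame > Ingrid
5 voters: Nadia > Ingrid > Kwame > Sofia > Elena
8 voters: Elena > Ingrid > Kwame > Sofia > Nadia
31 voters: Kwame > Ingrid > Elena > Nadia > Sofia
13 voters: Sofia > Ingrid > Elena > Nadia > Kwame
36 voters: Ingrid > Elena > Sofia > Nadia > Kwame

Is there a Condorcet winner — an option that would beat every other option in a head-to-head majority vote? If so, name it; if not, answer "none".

Ingrid vs Sofia: 80–20 for Ingrid.
Ingrid vs Elena: 85–15 for Ingrid.
Ingrid vs Kwame: 62–38 for Ingrid.
Ingrid vs Nadia: 88–12 for Ingrid.
Ingrid beats every other option head-to-head.

Ingrid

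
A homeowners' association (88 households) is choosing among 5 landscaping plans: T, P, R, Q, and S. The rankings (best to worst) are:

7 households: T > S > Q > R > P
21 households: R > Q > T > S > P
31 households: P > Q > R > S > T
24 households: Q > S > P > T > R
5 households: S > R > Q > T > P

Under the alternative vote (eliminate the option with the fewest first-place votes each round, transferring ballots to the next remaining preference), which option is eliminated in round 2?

Round 1: T 7, P 31, R 21, Q 24, S 5. Eliminate S.
Round 2: T 7, P 31, R 26, Q 24. Eliminate T.

T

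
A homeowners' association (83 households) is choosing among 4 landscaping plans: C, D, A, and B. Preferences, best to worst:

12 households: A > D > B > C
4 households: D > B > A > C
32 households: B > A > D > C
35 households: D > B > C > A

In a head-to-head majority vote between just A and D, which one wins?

Voters preferring A to D: 44; preferring D to A: 39.
A wins the head-to-head.

A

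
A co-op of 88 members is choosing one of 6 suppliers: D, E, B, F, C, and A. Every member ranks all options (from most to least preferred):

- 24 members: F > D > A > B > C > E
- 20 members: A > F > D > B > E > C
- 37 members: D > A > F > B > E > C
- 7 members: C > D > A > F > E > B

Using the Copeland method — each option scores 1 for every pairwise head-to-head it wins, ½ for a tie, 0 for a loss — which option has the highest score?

D

D: beats E, B, C, and A; ties F → score 4.5.
E: beats C; loses to D, B, F, and A → score 1.
B: beats E and C; loses to D, F, and A → score 2.
F: beats E, B, and C; ties D; loses to A → score 3.5.
C: loses to D, E, B, F, and A → score 0.
A: beats E, B, F, and C; loses to D → score 4.
D has the best pairwise record.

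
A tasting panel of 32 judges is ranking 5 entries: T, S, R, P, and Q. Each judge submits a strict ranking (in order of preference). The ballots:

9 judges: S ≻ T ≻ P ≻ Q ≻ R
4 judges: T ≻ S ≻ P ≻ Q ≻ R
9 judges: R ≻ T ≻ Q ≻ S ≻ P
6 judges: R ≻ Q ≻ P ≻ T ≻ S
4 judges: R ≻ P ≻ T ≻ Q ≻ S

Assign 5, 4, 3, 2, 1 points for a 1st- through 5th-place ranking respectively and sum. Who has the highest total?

T

T: 9·4 + 4·5 + 9·4 + 6·2 + 4·3 = 116
S: 9·5 + 4·4 + 9·2 + 6·1 + 4·1 = 89
R: 9·1 + 4·1 + 9·5 + 6·5 + 4·5 = 108
P: 9·3 + 4·3 + 9·1 + 6·3 + 4·4 = 82
Q: 9·2 + 4·2 + 9·3 + 6·4 + 4·2 = 85
T has the highest Borda score (116).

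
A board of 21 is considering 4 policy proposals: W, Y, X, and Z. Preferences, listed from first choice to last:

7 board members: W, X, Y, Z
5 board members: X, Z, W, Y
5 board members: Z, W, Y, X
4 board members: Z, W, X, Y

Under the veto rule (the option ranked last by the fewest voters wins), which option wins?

W

Last-place votes: W 0, Y 9, X 5, Z 7.
W is ranked last by the fewest voters, so W wins.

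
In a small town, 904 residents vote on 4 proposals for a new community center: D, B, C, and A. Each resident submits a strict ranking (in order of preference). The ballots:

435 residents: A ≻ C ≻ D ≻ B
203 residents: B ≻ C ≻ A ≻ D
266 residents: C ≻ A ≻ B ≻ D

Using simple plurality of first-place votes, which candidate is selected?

A

First-place votes: D 0, B 203, C 266, A 435.
A has the most first-place votes.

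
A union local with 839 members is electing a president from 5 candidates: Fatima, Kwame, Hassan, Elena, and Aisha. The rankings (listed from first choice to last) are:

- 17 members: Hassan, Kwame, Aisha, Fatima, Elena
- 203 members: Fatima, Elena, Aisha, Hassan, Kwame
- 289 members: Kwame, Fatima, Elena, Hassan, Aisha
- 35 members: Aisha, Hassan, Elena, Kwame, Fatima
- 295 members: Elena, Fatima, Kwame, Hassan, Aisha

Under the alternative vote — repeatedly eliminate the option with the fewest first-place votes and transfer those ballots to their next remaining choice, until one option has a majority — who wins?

Round 1: Fatima 203, Kwame 289, Hassan 17, Elena 295, Aisha 35. Eliminate Hassan.
Round 2: Fatima 203, Kwame 306, Elena 295, Aisha 35. Eliminate Aisha.
Round 3: Fatima 203, Kwame 306, Elena 330. Eliminate Fatima.
Round 4: Kwame 306, Elena 533. Elena has a majority.

Elena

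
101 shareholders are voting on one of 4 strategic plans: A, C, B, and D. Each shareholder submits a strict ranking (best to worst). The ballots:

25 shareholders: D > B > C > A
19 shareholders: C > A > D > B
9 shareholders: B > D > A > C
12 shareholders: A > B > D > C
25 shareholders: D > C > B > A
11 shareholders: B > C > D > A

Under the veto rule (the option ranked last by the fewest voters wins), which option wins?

D

Last-place votes: A 61, C 21, B 19, D 0.
D is ranked last by the fewest voters, so D wins.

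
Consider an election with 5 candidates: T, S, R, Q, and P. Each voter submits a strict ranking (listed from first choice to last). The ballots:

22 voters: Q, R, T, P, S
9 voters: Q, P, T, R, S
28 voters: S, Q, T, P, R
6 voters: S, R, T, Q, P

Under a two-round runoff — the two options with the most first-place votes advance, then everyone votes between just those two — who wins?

S

Round 1 first-place votes: T 0, S 34, R 0, Q 31, P 0.
S and Q advance.
Runoff: S is preferred to Q by 34 voters; Q by 31.
S wins the runoff.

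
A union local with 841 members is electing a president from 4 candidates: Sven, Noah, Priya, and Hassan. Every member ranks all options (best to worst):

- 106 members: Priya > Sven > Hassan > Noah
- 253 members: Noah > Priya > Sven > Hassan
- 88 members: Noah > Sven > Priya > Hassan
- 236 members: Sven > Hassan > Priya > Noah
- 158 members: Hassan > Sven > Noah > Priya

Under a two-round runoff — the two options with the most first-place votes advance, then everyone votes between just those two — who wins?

Sven

Round 1 first-place votes: Sven 236, Noah 341, Priya 106, Hassan 158.
Noah and Sven advance.
Runoff: Noah is preferred to Sven by 341 voters; Sven by 500.
Sven wins the runoff.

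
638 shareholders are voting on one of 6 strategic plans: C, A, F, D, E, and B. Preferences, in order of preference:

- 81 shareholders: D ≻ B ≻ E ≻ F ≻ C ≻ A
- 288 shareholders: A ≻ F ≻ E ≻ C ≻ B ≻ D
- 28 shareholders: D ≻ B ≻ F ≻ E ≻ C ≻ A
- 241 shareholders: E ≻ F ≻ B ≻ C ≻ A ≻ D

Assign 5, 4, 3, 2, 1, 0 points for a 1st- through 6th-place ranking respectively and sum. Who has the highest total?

E

C: 81·1 + 288·2 + 28·1 + 241·2 = 1167
A: 81·0 + 288·5 + 28·0 + 241·1 = 1681
F: 81·2 + 288·4 + 28·3 + 241·4 = 2362
D: 81·5 + 288·0 + 28·5 + 241·0 = 545
E: 81·3 + 288·3 + 28·2 + 241·5 = 2368
B: 81·4 + 288·1 + 28·4 + 241·3 = 1447
E has the highest Borda score (2368).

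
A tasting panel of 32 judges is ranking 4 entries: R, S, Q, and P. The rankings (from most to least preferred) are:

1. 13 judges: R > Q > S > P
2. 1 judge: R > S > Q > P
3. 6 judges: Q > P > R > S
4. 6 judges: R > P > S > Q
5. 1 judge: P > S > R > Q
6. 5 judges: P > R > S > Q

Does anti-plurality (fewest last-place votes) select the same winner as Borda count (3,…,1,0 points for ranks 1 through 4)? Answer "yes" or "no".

Anti-plurality — last-place votes: R 0, S 6, Q 12, P 14. Winner: R.
Borda — scores: R 77, S 28, Q 45, P 42. Winner: R.
The two methods agree.

yes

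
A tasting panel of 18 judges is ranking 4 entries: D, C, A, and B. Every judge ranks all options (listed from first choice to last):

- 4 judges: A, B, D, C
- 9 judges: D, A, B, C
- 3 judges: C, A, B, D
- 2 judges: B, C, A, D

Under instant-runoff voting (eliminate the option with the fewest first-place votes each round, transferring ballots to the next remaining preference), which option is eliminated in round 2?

A

Round 1: D 9, C 3, A 4, B 2. Eliminate B.
Round 2: D 9, C 5, A 4. Eliminate A.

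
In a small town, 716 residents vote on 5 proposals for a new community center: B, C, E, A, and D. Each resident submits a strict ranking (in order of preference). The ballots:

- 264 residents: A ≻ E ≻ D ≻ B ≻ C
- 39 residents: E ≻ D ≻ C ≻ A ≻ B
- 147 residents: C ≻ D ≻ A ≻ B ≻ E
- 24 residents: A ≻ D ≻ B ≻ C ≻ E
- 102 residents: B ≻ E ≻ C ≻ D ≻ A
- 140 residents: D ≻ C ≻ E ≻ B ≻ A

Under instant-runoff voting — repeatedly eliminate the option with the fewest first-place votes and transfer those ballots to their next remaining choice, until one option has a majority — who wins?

C

Round 1: B 102, C 147, E 39, A 288, D 140. Eliminate E.
Round 2: B 102, C 147, A 288, D 179. Eliminate B.
Round 3: C 249, A 288, D 179. Eliminate D.
Round 4: C 428, A 288. C has a majority.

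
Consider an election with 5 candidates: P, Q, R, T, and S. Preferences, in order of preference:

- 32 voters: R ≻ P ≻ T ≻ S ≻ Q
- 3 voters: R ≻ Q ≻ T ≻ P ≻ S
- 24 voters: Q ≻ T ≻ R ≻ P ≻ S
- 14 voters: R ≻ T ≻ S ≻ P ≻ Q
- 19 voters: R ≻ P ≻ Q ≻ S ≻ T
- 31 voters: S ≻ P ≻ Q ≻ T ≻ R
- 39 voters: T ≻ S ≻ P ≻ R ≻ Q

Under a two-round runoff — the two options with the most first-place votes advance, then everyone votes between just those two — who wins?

T

Round 1 first-place votes: P 0, Q 24, R 68, T 39, S 31.
R and T advance.
Runoff: R is preferred to T by 68 voters; T by 94.
T wins the runoff.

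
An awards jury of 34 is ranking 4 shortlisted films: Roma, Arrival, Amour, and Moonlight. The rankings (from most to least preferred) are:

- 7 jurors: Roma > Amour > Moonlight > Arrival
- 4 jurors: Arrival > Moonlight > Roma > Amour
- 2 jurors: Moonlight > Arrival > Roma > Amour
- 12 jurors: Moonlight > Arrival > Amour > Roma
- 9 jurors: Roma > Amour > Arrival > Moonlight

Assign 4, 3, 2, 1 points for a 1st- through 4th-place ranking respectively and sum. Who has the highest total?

Moonlight

Roma: 7·4 + 4·2 + 2·2 + 12·1 + 9·4 = 88
Arrival: 7·1 + 4·4 + 2·3 + 12·3 + 9·2 = 83
Amour: 7·3 + 4·1 + 2·1 + 12·2 + 9·3 = 78
Moonlight: 7·2 + 4·3 + 2·4 + 12·4 + 9·1 = 91
Moonlight has the highest Borda score (91).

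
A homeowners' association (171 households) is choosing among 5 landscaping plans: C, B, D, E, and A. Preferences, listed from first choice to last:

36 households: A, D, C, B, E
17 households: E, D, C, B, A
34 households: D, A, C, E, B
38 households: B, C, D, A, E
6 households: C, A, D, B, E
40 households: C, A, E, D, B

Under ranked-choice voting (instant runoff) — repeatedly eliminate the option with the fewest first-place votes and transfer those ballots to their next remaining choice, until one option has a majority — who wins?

D

Round 1: C 46, B 38, D 34, E 17, A 36. Eliminate E.
Round 2: C 46, B 38, D 51, A 36. Eliminate A.
Round 3: C 46, B 38, D 87. D has a majority.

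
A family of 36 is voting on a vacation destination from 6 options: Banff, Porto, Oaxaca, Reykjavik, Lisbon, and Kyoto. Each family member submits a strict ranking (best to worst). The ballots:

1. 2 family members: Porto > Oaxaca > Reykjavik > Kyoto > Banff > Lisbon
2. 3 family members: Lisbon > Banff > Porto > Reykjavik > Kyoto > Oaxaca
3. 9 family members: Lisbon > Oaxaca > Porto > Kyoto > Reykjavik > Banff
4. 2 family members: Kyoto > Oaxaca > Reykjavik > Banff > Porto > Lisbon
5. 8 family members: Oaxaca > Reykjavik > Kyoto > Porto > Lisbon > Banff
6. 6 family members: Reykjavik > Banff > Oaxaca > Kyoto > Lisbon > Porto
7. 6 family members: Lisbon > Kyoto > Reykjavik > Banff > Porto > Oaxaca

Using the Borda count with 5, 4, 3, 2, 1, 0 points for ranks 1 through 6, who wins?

Banff: 2·1 + 3·4 + 9·0 + 2·2 + 8·0 + 6·4 + 6·2 = 54
Porto: 2·5 + 3·3 + 9·3 + 2·1 + 8·2 + 6·0 + 6·1 = 70
Oaxaca: 2·4 + 3·0 + 9·4 + 2·4 + 8·5 + 6·3 + 6·0 = 110
Reykjavik: 2·3 + 3·2 + 9·1 + 2·3 + 8·4 + 6·5 + 6·3 = 107
Lisbon: 2·0 + 3·5 + 9·5 + 2·0 + 8·1 + 6·1 + 6·5 = 104
Kyoto: 2·2 + 3·1 + 9·2 + 2·5 + 8·3 + 6·2 + 6·4 = 95
Oaxaca has the highest Borda score (110).

Oaxaca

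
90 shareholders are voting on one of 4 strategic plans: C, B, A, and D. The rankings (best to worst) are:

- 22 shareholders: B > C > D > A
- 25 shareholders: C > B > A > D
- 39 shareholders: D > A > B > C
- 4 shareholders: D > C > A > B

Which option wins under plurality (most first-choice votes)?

First-place votes: C 25, B 22, A 0, D 43.
D has the most first-place votes.

D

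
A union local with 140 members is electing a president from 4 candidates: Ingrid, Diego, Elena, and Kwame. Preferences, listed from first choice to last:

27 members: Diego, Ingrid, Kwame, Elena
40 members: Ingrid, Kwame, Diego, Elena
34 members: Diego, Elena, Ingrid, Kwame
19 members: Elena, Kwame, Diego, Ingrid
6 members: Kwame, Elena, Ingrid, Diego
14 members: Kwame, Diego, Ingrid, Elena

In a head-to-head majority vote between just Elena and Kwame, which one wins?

Kwame

Voters preferring Elena to Kwame: 53; preferring Kwame to Elena: 87.
Kwame wins the head-to-head.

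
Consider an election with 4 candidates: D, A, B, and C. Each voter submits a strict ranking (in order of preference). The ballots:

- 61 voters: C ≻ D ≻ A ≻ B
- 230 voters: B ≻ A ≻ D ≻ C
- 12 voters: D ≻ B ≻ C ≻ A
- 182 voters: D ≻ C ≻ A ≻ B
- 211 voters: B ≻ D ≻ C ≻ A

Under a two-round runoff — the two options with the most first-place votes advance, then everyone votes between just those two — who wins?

B

Round 1 first-place votes: D 194, A 0, B 441, C 61.
B and D advance.
Runoff: B is preferred to D by 441 voters; D by 255.
B wins the runoff.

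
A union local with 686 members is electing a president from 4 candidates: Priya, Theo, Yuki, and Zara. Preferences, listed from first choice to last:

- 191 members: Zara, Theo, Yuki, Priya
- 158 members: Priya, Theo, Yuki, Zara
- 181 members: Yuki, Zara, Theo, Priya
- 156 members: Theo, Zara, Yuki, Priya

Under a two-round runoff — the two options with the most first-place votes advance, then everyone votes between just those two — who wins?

Zara

Round 1 first-place votes: Priya 158, Theo 156, Yuki 181, Zara 191.
Zara and Yuki advance.
Runoff: Zara is preferred to Yuki by 347 voters; Yuki by 339.
Zara wins the runoff.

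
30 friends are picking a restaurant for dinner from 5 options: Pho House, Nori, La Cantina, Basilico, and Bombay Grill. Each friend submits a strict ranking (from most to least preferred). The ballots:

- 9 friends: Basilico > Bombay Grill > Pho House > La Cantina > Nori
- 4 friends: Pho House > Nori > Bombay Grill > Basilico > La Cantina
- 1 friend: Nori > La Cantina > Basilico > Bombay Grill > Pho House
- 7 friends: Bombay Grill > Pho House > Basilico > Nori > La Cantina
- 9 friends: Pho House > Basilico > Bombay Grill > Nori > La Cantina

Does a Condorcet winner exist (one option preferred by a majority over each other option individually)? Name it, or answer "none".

none

Checking pairwise contests:
Bombay Grill beats Pho House 17–13.
Pho House beats Nori 29–1.
Pho House beats La Cantina 29–1.
Pho House beats Basilico 20–10.
Basilico beats Bombay Grill 19–11.
Every option loses at least one head-to-head, so there is no Condorcet winner.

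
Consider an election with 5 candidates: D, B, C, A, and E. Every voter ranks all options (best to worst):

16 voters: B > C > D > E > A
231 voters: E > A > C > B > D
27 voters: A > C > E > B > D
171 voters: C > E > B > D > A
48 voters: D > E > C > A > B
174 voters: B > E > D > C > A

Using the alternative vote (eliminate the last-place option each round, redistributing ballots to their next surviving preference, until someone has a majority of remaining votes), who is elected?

Round 1: D 48, B 190, C 171, A 27, E 231. Eliminate A.
Round 2: D 48, B 190, C 198, E 231. Eliminate D.
Round 3: B 190, C 198, E 279. Eliminate B.
Round 4: C 214, E 453. E has a majority.

E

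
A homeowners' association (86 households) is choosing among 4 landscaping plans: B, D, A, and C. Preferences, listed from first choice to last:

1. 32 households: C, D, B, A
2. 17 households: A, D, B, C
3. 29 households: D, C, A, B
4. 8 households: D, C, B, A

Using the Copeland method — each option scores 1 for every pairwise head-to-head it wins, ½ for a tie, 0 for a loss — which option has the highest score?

B: loses to D, A, and C → score 0.
D: beats B, A, and C → score 3.
A: beats B; loses to D and C → score 1.
C: beats B and A; loses to D → score 2.
D has the best pairwise record.

D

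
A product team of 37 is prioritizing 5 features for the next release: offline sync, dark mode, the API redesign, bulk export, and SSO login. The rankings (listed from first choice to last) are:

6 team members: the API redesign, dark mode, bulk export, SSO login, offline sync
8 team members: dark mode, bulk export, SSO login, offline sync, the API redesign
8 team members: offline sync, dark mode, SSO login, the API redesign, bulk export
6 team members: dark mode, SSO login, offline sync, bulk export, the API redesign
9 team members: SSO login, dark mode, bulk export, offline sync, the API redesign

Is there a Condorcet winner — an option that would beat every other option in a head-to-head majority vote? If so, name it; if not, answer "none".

dark mode vs offline sync: 29–8 for dark mode.
dark mode vs the API redesign: 31–6 for dark mode.
dark mode vs bulk export: 37–0 for dark mode.
dark mode vs SSO login: 28–9 for dark mode.
dark mode beats every other option head-to-head.

dark mode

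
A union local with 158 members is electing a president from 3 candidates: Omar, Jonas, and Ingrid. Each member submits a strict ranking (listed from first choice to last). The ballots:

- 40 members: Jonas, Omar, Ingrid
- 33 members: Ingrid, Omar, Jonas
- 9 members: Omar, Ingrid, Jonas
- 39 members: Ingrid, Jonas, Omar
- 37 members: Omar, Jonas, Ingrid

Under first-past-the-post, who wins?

Ingrid

First-place votes: Omar 46, Jonas 40, Ingrid 72.
Ingrid has the most first-place votes.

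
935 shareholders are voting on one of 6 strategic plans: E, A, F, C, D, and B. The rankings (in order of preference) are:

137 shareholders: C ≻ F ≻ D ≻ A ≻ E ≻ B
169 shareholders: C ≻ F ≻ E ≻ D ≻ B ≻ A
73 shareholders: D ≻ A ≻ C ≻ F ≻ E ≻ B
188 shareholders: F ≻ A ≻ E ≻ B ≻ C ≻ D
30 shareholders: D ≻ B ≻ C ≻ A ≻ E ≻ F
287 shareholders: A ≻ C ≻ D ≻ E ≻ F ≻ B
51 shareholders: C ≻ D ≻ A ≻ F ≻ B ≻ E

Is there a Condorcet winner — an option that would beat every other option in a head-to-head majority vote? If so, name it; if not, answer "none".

Checking pairwise contests:
A beats E 766–169.
F beats A 494–441.
C beats F 747–188.
A beats C 548–387.
A beats D 475–460.
E beats B 854–81.
Every option loses at least one head-to-head, so there is no Condorcet winner.

none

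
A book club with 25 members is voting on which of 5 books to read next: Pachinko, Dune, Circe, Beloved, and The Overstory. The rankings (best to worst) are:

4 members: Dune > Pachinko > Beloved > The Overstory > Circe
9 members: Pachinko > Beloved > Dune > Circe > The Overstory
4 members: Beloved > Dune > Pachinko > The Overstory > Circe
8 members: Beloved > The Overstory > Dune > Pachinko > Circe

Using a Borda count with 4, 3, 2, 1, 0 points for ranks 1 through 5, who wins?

Beloved

Pachinko: 4·3 + 9·4 + 4·2 + 8·1 = 64
Dune: 4·4 + 9·2 + 4·3 + 8·2 = 62
Circe: 4·0 + 9·1 + 4·0 + 8·0 = 9
Beloved: 4·2 + 9·3 + 4·4 + 8·4 = 83
The Overstory: 4·1 + 9·0 + 4·1 + 8·3 = 32
Beloved has the highest Borda score (83).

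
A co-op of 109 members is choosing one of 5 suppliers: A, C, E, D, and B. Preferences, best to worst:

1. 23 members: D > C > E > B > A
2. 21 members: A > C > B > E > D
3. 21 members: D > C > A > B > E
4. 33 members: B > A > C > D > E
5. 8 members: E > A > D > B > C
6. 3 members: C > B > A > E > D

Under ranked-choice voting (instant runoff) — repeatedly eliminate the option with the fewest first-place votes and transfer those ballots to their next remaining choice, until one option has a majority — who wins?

Round 1: A 21, C 3, E 8, D 44, B 33. Eliminate C.
Round 2: A 21, E 8, D 44, B 36. Eliminate E.
Round 3: A 29, D 44, B 36. Eliminate A.
Round 4: D 52, B 57. B has a majority.

B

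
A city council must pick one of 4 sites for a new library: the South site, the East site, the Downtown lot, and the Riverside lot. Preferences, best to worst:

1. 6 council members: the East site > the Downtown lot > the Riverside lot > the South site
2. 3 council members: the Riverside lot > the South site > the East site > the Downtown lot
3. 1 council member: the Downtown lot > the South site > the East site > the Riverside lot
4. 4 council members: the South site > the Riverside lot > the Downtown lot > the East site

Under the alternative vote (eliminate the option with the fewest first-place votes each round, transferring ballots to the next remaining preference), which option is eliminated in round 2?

the Riverside lot

Round 1: the South site 4, the East site 6, the Downtown lot 1, the Riverside lot 3. Eliminate the Downtown lot.
Round 2: the South site 5, the East site 6, the Riverside lot 3. Eliminate the Riverside lot.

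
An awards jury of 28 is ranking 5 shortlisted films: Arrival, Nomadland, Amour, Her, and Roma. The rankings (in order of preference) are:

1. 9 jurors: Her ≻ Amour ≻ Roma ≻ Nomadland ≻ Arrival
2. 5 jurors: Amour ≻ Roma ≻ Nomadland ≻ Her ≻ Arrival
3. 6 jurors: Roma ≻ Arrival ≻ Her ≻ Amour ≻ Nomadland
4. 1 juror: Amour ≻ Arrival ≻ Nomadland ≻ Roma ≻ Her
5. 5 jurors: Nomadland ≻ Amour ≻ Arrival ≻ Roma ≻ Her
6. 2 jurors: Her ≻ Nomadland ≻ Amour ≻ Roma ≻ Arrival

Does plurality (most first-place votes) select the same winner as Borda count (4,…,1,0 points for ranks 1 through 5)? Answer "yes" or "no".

Plurality — first-place votes: Arrival 0, Nomadland 5, Amour 6, Her 11, Roma 6. Winner: Her.
Borda — scores: Arrival 31, Nomadland 47, Amour 76, Her 61, Roma 65. Winner: Amour.
The two methods disagree.

no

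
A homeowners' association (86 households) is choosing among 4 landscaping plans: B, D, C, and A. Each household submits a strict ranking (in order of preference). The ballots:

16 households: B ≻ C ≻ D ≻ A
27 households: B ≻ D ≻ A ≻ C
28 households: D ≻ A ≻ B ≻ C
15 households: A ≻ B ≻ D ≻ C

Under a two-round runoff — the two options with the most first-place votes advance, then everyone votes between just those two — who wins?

Round 1 first-place votes: B 43, D 28, C 0, A 15.
B and D advance.
Runoff: B is preferred to D by 58 voters; D by 28.
B wins the runoff.

B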